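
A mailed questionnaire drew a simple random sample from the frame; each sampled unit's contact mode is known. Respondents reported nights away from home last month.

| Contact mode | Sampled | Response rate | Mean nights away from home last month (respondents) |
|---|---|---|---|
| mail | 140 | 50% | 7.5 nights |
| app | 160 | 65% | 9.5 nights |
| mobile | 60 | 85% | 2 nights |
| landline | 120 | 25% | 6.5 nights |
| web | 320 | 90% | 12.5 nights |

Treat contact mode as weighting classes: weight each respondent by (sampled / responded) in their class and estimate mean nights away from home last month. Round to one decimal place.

Each respondent's weight = sampled/responded in their class; summing within a class gives n_sampled, so:
  mail: 140 × 7.5 = 1050
  app: 160 × 9.5 = 1520
  mobile: 60 × 2 = 120
  landline: 120 × 6.5 = 780
  web: 320 × 12.5 = 4000
Adjusted estimate = 7470 / 800 = 9.3375 → 9.3.

9.3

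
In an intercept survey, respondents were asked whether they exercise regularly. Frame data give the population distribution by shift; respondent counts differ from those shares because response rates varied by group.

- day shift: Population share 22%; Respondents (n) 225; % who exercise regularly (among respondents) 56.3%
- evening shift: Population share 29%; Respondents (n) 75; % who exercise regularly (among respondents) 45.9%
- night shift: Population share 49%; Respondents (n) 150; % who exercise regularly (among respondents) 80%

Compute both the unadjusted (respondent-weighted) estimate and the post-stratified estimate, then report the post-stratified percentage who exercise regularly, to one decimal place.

64.9%

Without adjustment, the pooled respondent share is:
  (225/450)×56.3 + (75/450)×45.9 + (150/450)×80 = 62.4667%
Reweighting by population shift shares:
  0.22×56.3 + 0.29×45.9 + 0.49×80 = 64.897%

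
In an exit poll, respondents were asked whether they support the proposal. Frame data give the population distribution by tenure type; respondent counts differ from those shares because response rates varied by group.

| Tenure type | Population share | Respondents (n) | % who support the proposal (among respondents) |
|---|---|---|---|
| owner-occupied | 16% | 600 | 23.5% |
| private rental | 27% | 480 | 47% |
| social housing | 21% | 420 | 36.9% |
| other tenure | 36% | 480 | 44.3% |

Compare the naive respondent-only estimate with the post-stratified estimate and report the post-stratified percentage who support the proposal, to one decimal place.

Unadjusted (pooled respondent) estimate weights by respondent counts:
  (600/1980)×23.5 + (480/1980)×47 + (420/1980)×36.9 + (480/1980)×44.3 = 37.0818%
Post-stratifying to population shares instead:
  0.16×23.5 + 0.27×47 + 0.21×36.9 + 0.36×44.3 = 40.147%

40.1%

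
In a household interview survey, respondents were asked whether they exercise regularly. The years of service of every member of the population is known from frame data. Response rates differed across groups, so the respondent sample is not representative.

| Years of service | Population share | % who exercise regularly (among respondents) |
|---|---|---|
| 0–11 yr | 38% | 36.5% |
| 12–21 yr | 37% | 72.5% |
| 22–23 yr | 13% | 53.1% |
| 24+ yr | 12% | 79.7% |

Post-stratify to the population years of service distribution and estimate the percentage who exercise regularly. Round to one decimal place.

Each cell contributes population-share × respondent value:
  0–11 yr: 0.38 × 36.5 = 13.87
  12–21 yr: 0.37 × 72.5 = 26.825
  22–23 yr: 0.13 × 53.1 = 6.903
  24+ yr: 0.12 × 79.7 = 9.564
Post-stratified estimate = 57.162 → 57.2%.

57.2%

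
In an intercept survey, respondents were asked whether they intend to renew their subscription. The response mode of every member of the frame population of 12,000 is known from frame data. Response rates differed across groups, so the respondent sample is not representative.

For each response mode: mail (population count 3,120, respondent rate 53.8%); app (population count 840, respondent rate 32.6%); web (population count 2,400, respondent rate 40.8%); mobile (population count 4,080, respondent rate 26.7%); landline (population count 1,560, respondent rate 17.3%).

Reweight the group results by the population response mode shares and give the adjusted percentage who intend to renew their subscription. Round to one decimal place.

35.8%

Weight each group's respondent value by its population share:
  mail: (3,120/12,000) × 53.8 = 13.988
  app: (840/12,000) × 32.6 = 2.282
  web: (2,400/12,000) × 40.8 = 8.16
  mobile: (4,080/12,000) × 26.7 = 9.078
  landline: (1,560/12,000) × 17.3 = 2.249
Post-stratified estimate = 35.757 → 35.8%.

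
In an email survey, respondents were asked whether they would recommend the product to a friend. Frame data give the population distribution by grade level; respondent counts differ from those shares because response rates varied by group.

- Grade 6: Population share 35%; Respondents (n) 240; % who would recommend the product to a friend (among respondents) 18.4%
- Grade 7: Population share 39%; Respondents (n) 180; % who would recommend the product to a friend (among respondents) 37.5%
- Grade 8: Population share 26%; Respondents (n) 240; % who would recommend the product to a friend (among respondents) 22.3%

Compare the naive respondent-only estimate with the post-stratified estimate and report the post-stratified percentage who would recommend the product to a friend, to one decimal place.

Unadjusted (pooled respondent) estimate weights by respondent counts:
  (240/660)×18.4 + (180/660)×37.5 + (240/660)×22.3 = 25.0273%
Reweighting by population grade level shares:
  0.35×18.4 + 0.39×37.5 + 0.26×22.3 = 26.863%

26.9%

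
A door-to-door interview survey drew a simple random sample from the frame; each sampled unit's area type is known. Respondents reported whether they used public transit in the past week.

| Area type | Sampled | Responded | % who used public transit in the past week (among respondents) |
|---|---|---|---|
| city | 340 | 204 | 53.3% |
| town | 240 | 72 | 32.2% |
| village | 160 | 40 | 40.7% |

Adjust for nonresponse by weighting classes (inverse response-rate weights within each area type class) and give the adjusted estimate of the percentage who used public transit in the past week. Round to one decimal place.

43.7%

Response rates by class: city 204/340 = 60%, town 72/240 = 30%, village 40/160 = 25%.
Each respondent's weight = sampled/responded in their class; summing within a class gives n_sampled, so:
  city: 340 × 53.3 = 18,122
  town: 240 × 32.2 = 7728
  village: 160 × 40.7 = 6512
Adjusted estimate = 32,362 / 740 = 43.7324 → 43.7%.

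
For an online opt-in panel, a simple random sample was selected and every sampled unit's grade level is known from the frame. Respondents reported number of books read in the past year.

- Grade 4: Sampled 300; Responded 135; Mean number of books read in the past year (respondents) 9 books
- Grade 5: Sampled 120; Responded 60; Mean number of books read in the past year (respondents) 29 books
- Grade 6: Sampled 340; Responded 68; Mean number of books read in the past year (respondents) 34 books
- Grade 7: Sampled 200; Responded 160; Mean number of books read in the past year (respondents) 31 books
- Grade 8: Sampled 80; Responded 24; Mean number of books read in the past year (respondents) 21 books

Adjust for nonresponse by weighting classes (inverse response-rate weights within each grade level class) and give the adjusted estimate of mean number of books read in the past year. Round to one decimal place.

Class response rates: Grade 4 135/300 = 45%, Grade 5 60/120 = 50%, Grade 6 68/340 = 20%, Grade 7 160/200 = 80%, Grade 8 24/80 = 30%.
Inverse-response-rate weighting restores each class to its sampled count, so class totals weight by n_sampled:
  Grade 4: 300 × 9 = 2700
  Grade 5: 120 × 29 = 3480
  Grade 6: 340 × 34 = 11,560
  Grade 7: 200 × 31 = 6200
  Grade 8: 80 × 21 = 1680
Adjusted estimate = 25,620 / 1,040 = 24.6346 → 24.6.

24.6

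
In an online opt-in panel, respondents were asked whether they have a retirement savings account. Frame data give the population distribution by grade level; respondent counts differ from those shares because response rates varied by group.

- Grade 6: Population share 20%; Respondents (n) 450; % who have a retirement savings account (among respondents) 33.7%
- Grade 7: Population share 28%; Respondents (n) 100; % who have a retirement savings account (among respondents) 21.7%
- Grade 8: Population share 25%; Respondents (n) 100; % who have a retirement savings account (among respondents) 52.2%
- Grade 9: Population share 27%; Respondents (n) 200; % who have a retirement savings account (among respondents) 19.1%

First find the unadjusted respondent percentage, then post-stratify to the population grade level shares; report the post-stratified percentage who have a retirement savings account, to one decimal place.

Unadjusted (pooled respondent) estimate weights by respondent counts:
  (450/850)×33.7 + (100/850)×21.7 + (100/850)×52.2 + (200/850)×19.1 = 31.0294%
Post-stratifying to population shares instead:
  0.2×33.7 + 0.28×21.7 + 0.25×52.2 + 0.27×19.1 = 31.023%

31.0%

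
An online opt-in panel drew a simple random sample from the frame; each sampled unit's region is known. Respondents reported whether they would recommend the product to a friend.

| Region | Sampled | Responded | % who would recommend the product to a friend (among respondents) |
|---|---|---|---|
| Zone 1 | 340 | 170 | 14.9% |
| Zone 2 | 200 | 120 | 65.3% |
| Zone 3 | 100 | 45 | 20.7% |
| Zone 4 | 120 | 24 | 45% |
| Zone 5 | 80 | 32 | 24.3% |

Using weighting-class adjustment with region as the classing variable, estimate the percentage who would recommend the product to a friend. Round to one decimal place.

Response rates by class: Zone 1 170/340 = 50%, Zone 2 120/200 = 60%, Zone 3 45/100 = 45%, Zone 4 24/120 = 20%, Zone 5 32/80 = 40%.
Weighting each respondent by the inverse class response rate inflates each class back to its sampled size, so the class weight is n_sampled:
  Zone 1: 340 × 14.9 = 5066
  Zone 2: 200 × 65.3 = 13,060
  Zone 3: 100 × 20.7 = 2070
  Zone 4: 120 × 45 = 5400
  Zone 5: 80 × 24.3 = 1944
Adjusted estimate = 27,540 / 840 = 32.7857 → 32.8%.

32.8%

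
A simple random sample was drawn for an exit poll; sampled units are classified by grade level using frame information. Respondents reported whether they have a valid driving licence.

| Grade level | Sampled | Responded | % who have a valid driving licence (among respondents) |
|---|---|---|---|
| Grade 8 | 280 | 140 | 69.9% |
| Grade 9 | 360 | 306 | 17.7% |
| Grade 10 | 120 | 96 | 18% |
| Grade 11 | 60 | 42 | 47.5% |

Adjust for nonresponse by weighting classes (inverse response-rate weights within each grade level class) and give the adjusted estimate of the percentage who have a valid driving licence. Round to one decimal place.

37.7%

Response rates by class: Grade 8 140/280 = 50%, Grade 9 306/360 = 85%, Grade 10 96/120 = 80%, Grade 11 42/60 = 70%.
Each respondent's weight = sampled/responded in their class; summing within a class gives n_sampled, so:
  Grade 8: 280 × 69.9 = 19,572
  Grade 9: 360 × 17.7 = 6372
  Grade 10: 120 × 18 = 2160
  Grade 11: 60 × 47.5 = 2850
Adjusted estimate = 30,954 / 820 = 37.7488 → 37.7%.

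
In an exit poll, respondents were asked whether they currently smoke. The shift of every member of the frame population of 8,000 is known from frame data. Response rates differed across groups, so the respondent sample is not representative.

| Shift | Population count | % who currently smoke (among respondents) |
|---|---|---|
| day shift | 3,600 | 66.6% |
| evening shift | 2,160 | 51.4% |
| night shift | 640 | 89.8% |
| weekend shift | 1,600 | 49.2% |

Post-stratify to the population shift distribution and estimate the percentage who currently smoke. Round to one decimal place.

Post-stratification weights by population share, not respondent share:
  day shift: (3,600/8,000) × 66.6 = 29.97
  evening shift: (2,160/8,000) × 51.4 = 13.878
  night shift: (640/8,000) × 89.8 = 7.184
  weekend shift: (1,600/8,000) × 49.2 = 9.84
Post-stratified estimate = 60.872 → 60.9%.

60.9%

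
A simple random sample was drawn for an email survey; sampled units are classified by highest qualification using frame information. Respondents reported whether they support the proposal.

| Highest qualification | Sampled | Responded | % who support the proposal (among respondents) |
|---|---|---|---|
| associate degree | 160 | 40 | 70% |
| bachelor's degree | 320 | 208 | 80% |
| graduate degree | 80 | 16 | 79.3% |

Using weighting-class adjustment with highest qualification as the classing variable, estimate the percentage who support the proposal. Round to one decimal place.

77.0%

Class response rates: associate degree 40/160 = 25%, bachelor's degree 208/320 = 65%, graduate degree 16/80 = 20%.
Each respondent's weight = sampled/responded in their class; summing within a class gives n_sampled, so:
  associate degree: 160 × 70 = 11,200
  bachelor's degree: 320 × 80 = 25,600
  graduate degree: 80 × 79.3 = 6344
Adjusted estimate = 43,144 / 560 = 77.0429 → 77.0%.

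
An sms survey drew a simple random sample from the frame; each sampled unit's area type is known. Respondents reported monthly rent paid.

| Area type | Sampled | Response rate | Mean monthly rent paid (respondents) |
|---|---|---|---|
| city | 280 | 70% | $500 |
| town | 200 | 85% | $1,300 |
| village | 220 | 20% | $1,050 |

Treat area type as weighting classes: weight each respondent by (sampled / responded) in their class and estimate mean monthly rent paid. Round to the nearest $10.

$900

Each respondent's weight = sampled/responded in their class; summing within a class gives n_sampled, so:
  city: 280 × 500 = 140,000
  town: 200 × 1300 = 260,000
  village: 220 × 1050 = 231,000
Adjusted estimate = 631,000 / 700 = 901.429 → $900.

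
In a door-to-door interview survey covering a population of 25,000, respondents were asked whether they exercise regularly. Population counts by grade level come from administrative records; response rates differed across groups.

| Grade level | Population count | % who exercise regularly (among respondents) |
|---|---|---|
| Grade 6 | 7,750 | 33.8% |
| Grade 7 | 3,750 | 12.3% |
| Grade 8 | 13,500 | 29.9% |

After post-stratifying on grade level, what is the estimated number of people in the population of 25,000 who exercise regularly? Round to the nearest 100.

7,100

Estimated count per cell = population count × respondent percentage:
  Grade 6: 7,750 × 33.8% = 2619.5
  Grade 7: 3,750 × 12.3% = 461.25
  Grade 8: 13,500 × 29.9% = 4036.5
Estimated total = 7117.25 → 7,100.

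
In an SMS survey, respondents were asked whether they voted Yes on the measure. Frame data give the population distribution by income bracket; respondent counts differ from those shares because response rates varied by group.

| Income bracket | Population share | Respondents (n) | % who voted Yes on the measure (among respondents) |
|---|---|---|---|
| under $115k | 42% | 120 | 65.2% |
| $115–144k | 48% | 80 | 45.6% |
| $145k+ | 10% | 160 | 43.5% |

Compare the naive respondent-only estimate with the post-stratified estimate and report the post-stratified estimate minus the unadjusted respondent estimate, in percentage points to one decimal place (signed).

Without adjustment, the pooled respondent share is:
  (120/360)×65.2 + (80/360)×45.6 + (160/360)×43.5 = 51.2%
Post-stratifying to population shares instead:
  0.42×65.2 + 0.48×45.6 + 0.1×43.5 = 53.622%
Difference = 53.622 − 51.2 = 2.422 pp.

+2.4 percentage points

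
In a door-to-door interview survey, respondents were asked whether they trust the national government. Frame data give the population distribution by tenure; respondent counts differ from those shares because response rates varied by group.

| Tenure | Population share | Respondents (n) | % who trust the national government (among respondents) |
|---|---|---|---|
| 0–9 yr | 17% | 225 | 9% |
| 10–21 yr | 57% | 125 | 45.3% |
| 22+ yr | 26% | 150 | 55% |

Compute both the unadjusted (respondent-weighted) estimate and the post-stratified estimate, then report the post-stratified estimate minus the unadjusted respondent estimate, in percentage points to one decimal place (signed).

Without adjustment, the pooled respondent share is:
  (225/500)×9 + (125/500)×45.3 + (150/500)×55 = 31.875%
Post-stratifying to population shares instead:
  0.17×9 + 0.57×45.3 + 0.26×55 = 41.651%
Difference = 41.651 − 31.875 = 9.776 pp.

+9.8 percentage points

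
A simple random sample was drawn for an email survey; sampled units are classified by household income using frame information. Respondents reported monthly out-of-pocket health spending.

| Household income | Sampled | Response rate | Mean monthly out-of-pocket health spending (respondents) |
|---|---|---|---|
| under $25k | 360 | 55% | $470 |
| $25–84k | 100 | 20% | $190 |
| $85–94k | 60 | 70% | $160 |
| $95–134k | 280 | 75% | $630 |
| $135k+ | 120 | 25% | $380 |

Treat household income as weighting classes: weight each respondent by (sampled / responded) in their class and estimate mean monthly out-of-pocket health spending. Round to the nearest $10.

Each respondent's weight = sampled/responded in their class; summing within a class gives n_sampled, so:
  under $25k: 360 × 470 = 169,200
  $25–84k: 100 × 190 = 19,000
  $85–94k: 60 × 160 = 9600
  $95–134k: 280 × 630 = 176,400
  $135k+: 120 × 380 = 45,600
Adjusted estimate = 419,800 / 920 = 456.304 → $460.

$460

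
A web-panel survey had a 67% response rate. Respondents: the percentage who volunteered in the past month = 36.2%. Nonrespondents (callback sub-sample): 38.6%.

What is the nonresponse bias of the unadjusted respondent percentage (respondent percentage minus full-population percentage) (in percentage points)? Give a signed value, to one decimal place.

-0.8 percentage points

Nonresponse fraction = 1 − 0.67 = 0.33.
Bias = (nonresponse fraction) × (respondent percentage − nonrespondent percentage)
     = 0.33 × (36.2 − 38.6) = 0.33 × -2.4 = -0.792.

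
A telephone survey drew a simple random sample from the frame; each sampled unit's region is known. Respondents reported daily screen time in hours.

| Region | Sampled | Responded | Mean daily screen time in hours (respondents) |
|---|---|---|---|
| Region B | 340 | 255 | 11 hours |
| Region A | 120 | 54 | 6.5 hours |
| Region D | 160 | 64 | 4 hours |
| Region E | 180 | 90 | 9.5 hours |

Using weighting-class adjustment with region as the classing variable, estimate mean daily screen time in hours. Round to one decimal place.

Class response rates: Region B 255/340 = 75%, Region A 54/120 = 45%, Region D 64/160 = 40%, Region E 90/180 = 50%.
Each respondent's weight = sampled/responded in their class; summing within a class gives n_sampled, so:
  Region B: 340 × 11 = 3740
  Region A: 120 × 6.5 = 780
  Region D: 160 × 4 = 640
  Region E: 180 × 9.5 = 1710
Adjusted estimate = 6870 / 800 = 8.5875 → 8.6.

8.6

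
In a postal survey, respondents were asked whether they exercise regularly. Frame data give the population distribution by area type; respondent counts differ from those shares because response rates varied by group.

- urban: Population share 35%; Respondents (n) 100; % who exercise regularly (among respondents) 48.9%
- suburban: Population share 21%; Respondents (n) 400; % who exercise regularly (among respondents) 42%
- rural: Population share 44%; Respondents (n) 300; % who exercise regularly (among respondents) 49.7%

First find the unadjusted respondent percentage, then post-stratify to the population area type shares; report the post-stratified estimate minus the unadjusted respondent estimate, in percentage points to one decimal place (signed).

Unadjusted (pooled respondent) estimate weights by respondent counts:
  (100/800)×48.9 + (400/800)×42 + (300/800)×49.7 = 45.75%
Reweighting by population area type shares:
  0.35×48.9 + 0.21×42 + 0.44×49.7 = 47.803%
Difference = 47.803 − 45.75 = 2.053 pp.

+2.1 percentage points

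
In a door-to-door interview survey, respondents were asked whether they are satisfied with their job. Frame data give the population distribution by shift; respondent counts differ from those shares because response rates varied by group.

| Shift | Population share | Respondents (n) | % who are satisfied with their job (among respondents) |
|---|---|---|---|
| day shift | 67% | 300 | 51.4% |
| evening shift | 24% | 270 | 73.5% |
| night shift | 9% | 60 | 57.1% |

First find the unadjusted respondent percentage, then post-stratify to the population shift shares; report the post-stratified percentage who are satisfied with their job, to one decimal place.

Naive respondent-only estimate (weights = respondent counts):
  (300/630)×51.4 + (270/630)×73.5 + (60/630)×57.1 = 61.4143%
Reweighting by population shift shares:
  0.67×51.4 + 0.24×73.5 + 0.09×57.1 = 57.217%

57.2%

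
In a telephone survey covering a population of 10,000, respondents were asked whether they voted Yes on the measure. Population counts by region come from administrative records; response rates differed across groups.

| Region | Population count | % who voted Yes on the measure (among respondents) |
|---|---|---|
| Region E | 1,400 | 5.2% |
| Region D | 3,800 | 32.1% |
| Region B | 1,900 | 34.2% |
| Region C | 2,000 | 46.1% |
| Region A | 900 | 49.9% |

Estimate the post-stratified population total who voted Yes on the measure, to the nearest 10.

Estimated count per cell = population count × respondent percentage:
  Region E: 1,400 × 5.2% = 72.8
  Region D: 3,800 × 32.1% = 1219.8
  Region B: 1,900 × 34.2% = 649.8
  Region C: 2,000 × 46.1% = 922
  Region A: 900 × 49.9% = 449.1
Estimated total = 3313.5 → 3,310.

3,310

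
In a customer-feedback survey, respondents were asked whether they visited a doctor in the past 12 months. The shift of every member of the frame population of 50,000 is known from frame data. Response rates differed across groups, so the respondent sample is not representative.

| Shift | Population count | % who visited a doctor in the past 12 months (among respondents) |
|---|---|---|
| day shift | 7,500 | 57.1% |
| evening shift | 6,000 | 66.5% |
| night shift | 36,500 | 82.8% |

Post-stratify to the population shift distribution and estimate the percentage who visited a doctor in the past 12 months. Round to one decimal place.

Reweight to the known shift distribution:
  day shift: (7,500/50,000) × 57.1 = 8.565
  evening shift: (6,000/50,000) × 66.5 = 7.98
  night shift: (36,500/50,000) × 82.8 = 60.444
Post-stratified estimate = 76.989 → 77.0%.

77.0%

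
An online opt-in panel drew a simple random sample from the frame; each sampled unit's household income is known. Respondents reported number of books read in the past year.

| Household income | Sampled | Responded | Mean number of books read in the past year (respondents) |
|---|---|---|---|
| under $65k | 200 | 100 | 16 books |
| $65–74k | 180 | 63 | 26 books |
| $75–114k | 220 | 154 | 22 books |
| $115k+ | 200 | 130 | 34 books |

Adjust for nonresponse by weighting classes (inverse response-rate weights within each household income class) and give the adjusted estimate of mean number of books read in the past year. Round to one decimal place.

Response rates by class: under $65k 100/200 = 50%, $65–74k 63/180 = 35%, $75–114k 154/220 = 70%, $115k+ 130/200 = 65%.
Weighting each respondent by the inverse class response rate inflates each class back to its sampled size, so the class weight is n_sampled:
  under $65k: 200 × 16 = 3200
  $65–74k: 180 × 26 = 4680
  $75–114k: 220 × 22 = 4840
  $115k+: 200 × 34 = 6800
Adjusted estimate = 19,520 / 800 = 24.4 → 24.4.

24.4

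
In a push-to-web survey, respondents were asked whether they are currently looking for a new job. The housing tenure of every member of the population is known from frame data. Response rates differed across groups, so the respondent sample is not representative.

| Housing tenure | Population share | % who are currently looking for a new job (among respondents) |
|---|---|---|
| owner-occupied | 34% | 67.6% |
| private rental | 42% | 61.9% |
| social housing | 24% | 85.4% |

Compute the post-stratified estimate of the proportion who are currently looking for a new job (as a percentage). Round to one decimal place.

69.5%

Weight each group's respondent value by its population share:
  owner-occupied: 0.34 × 67.6 = 22.984
  private rental: 0.42 × 61.9 = 25.998
  social housing: 0.24 × 85.4 = 20.496
Post-stratified estimate = 69.478 → 69.5%.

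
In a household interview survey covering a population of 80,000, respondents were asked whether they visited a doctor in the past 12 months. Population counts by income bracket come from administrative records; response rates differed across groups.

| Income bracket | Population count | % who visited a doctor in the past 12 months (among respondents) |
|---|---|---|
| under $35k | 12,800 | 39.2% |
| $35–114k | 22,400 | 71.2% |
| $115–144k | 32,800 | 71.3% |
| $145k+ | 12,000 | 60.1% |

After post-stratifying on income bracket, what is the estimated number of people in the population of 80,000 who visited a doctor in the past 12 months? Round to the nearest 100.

Estimated count per cell = population count × respondent percentage:
  under $35k: 12,800 × 39.2% = 5017.6
  $35–114k: 22,400 × 71.2% = 15948.8
  $115–144k: 32,800 × 71.3% = 23386.4
  $145k+: 12,000 × 60.1% = 7212
Estimated total = 51564.8 → 51,600.

51,600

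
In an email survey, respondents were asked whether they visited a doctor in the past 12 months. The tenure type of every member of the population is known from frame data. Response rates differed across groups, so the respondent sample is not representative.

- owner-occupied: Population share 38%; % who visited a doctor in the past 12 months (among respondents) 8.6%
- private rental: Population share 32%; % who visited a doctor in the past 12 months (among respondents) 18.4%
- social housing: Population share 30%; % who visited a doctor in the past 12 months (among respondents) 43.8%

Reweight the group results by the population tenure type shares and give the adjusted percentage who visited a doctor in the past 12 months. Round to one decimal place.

22.3%

Post-stratification weights by population share, not respondent share:
  owner-occupied: 0.38 × 8.6 = 3.268
  private rental: 0.32 × 18.4 = 5.888
  social housing: 0.3 × 43.8 = 13.14
Post-stratified estimate = 22.296 → 22.3%.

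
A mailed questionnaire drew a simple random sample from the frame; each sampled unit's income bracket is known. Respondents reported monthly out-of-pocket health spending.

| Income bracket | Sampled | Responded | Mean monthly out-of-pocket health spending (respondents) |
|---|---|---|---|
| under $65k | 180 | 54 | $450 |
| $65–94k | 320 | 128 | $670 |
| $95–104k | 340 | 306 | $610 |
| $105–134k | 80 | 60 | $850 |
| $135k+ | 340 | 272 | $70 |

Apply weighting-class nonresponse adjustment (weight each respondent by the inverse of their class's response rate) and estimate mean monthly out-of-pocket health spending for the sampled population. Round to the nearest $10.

$470

Class response rates: under $65k 54/180 = 30%, $65–94k 128/320 = 40%, $95–104k 306/340 = 90%, $105–134k 60/80 = 75%, $135k+ 272/340 = 80%.
With weight = n_sampled/n_responded per class, the weighted class total is n_sampled:
  under $65k: 180 × 450 = 81,000
  $65–94k: 320 × 670 = 214,400
  $95–104k: 340 × 610 = 207,400
  $105–134k: 80 × 850 = 68,000
  $135k+: 340 × 70 = 23,800
Adjusted estimate = 594,600 / 1,260 = 471.905 → $470.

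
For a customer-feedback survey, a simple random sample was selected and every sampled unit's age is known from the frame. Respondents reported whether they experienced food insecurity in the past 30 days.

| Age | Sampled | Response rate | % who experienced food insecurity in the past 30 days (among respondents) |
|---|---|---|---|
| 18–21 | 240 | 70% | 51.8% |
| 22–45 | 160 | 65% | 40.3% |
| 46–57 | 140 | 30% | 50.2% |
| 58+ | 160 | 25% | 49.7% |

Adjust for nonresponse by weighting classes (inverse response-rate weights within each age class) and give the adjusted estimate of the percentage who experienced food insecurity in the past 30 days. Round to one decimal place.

Weighting each respondent by the inverse class response rate inflates each class back to its sampled size, so the class weight is n_sampled:
  18–21: 240 × 51.8 = 12,432
  22–45: 160 × 40.3 = 6448
  46–57: 140 × 50.2 = 7028
  58+: 160 × 49.7 = 7952
Adjusted estimate = 33,860 / 700 = 48.3714 → 48.4%.

48.4%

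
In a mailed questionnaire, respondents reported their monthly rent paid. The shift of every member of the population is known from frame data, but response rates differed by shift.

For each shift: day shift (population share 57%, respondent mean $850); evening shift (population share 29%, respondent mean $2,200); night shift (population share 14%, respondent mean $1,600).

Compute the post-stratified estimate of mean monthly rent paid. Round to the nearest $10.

Reweight to the known shift distribution:
  day shift: 0.57 × 850 = 484.5
  evening shift: 0.29 × 2200 = 638
  night shift: 0.14 × 1600 = 224
Post-stratified estimate = 1346.5 → $1,350.

$1,350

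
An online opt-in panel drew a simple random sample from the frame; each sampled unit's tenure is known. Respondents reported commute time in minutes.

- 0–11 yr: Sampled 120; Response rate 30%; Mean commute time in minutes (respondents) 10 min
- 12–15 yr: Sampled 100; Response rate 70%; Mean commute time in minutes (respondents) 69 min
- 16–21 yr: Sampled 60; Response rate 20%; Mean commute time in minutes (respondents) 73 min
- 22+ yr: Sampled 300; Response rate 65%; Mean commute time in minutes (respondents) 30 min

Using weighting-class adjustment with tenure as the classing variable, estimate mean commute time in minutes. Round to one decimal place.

Inverse-response-rate weighting restores each class to its sampled count, so class totals weight by n_sampled:
  0–11 yr: 120 × 10 = 1200
  12–15 yr: 100 × 69 = 6900
  16–21 yr: 60 × 73 = 4380
  22+ yr: 300 × 30 = 9000
Adjusted estimate = 21,480 / 580 = 37.0345 → 37.0.

37.0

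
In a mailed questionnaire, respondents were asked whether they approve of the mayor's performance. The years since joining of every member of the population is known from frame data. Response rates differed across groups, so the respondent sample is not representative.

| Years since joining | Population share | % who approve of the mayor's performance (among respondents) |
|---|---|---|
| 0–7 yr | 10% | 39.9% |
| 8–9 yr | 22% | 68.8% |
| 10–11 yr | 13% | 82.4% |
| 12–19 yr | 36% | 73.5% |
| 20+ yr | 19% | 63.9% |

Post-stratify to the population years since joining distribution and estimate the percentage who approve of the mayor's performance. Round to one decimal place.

68.4%

Weight each group's respondent value by its population share:
  0–7 yr: 0.1 × 39.9 = 3.99
  8–9 yr: 0.22 × 68.8 = 15.136
  10–11 yr: 0.13 × 82.4 = 10.712
  12–19 yr: 0.36 × 73.5 = 26.46
  20+ yr: 0.19 × 63.9 = 12.141
Post-stratified estimate = 68.439 → 68.4%.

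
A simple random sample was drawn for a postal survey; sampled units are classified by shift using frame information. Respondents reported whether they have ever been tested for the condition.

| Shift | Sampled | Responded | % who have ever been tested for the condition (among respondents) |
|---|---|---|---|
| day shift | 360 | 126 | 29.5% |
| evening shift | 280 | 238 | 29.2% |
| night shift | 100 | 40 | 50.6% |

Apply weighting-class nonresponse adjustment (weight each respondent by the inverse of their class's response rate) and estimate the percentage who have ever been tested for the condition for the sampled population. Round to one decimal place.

Response rates by class: day shift 126/360 = 35%, evening shift 238/280 = 85%, night shift 40/100 = 40%.
Weighting each respondent by the inverse class response rate inflates each class back to its sampled size, so the class weight is n_sampled:
  day shift: 360 × 29.5 = 10,620
  evening shift: 280 × 29.2 = 8176
  night shift: 100 × 50.6 = 5060
Adjusted estimate = 23,856 / 740 = 32.2378 → 32.2%.

32.2%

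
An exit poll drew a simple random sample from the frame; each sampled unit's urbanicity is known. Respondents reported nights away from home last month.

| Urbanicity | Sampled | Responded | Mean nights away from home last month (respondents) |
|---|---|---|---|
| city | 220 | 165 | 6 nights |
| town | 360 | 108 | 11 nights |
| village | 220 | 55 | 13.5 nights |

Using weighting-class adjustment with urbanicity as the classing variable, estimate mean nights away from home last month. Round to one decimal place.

Class response rates: city 165/220 = 75%, town 108/360 = 30%, village 55/220 = 25%.
Inverse-response-rate weighting restores each class to its sampled count, so class totals weight by n_sampled:
  city: 220 × 6 = 1320
  town: 360 × 11 = 3960
  village: 220 × 13.5 = 2970
Adjusted estimate = 8250 / 800 = 10.3125 → 10.3.

10.3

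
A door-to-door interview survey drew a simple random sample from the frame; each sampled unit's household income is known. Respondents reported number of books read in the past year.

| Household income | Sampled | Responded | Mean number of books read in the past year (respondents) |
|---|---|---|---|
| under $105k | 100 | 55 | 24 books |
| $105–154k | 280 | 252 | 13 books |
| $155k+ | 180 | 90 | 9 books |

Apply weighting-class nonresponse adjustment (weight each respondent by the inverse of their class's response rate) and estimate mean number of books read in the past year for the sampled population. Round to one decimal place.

Class response rates: under $105k 55/100 = 55%, $105–154k 252/280 = 90%, $155k+ 90/180 = 50%.
With weight = n_sampled/n_responded per class, the weighted class total is n_sampled:
  under $105k: 100 × 24 = 2400
  $105–154k: 280 × 13 = 3640
  $155k+: 180 × 9 = 1620
Adjusted estimate = 7660 / 560 = 13.6786 → 13.7.

13.7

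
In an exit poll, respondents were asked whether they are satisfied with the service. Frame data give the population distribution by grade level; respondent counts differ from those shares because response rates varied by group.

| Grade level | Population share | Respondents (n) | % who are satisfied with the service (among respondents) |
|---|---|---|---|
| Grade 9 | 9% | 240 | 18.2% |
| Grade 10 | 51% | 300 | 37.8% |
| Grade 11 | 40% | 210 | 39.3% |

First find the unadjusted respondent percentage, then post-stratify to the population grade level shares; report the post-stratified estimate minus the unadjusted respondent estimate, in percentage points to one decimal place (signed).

+4.7 percentage points

Without adjustment, the pooled respondent share is:
  (240/750)×18.2 + (300/750)×37.8 + (210/750)×39.3 = 31.948%
Post-stratifying to population shares instead:
  0.09×18.2 + 0.51×37.8 + 0.4×39.3 = 36.636%
Difference = 36.636 − 31.948 = 4.688 pp.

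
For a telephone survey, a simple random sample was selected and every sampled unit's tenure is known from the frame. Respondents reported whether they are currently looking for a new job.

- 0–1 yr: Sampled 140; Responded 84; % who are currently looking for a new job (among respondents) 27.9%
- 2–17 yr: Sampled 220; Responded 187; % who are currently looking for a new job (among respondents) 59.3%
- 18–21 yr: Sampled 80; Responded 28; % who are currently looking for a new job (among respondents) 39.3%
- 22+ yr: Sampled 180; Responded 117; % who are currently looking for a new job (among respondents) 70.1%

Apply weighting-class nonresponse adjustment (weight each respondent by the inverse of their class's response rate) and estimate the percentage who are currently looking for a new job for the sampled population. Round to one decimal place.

Response rates by class: 0–1 yr 84/140 = 60%, 2–17 yr 187/220 = 85%, 18–21 yr 28/80 = 35%, 22+ yr 117/180 = 65%.
Weighting each respondent by the inverse class response rate inflates each class back to its sampled size, so the class weight is n_sampled:
  0–1 yr: 140 × 27.9 = 3906
  2–17 yr: 220 × 59.3 = 13,046
  18–21 yr: 80 × 39.3 = 3144
  22+ yr: 180 × 70.1 = 12618
Adjusted estimate = 32,714 / 620 = 52.7645 → 52.8%.

52.8%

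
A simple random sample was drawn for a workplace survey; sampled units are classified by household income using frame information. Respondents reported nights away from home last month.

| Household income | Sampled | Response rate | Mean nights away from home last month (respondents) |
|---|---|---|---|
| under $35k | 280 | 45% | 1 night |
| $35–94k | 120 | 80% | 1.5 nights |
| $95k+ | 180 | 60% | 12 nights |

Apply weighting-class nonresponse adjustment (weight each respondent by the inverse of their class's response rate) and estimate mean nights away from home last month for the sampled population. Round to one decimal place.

With weight = n_sampled/n_responded per class, the weighted class total is n_sampled:
  under $35k: 280 × 1 = 280
  $35–94k: 120 × 1.5 = 180
  $95k+: 180 × 12 = 2160
Adjusted estimate = 2620 / 580 = 4.51724 → 4.5.

4.5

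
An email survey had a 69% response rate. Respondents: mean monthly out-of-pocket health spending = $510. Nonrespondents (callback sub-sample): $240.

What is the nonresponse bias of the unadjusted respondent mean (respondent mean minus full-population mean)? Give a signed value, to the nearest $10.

+$80

Nonresponse fraction = 1 − 0.69 = 0.31.
Bias = (nonresponse fraction) × (respondent mean − nonrespondent mean)
     = 0.31 × (510 − 240) = 0.31 × 270 = 83.7.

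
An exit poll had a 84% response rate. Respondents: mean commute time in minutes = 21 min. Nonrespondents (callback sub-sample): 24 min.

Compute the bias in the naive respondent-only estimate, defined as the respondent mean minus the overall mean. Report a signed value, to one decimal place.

Nonresponse fraction = 1 − 0.84 = 0.16.
Bias = (nonresponse fraction) × (respondent mean − nonrespondent mean)
     = 0.16 × (21 − 24) = 0.16 × -3 = -0.48.

-0.5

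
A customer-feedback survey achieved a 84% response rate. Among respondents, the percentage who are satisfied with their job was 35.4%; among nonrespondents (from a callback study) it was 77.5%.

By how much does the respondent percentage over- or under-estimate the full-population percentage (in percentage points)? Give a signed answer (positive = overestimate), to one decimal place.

Nonresponse fraction = 1 − 0.84 = 0.16.
Bias = (nonresponse fraction) × (respondent percentage − nonrespondent percentage)
     = 0.16 × (35.4 − 77.5) = 0.16 × -42.1 = -6.736.

-6.7 percentage points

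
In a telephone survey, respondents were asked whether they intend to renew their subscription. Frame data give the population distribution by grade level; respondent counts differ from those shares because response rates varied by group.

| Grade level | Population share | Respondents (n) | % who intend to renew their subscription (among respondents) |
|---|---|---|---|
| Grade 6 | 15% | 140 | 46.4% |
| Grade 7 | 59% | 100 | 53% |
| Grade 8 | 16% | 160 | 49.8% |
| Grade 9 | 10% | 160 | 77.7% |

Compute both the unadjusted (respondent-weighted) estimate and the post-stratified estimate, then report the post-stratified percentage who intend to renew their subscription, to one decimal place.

54.0%

Naive respondent-only estimate (weights = respondent counts):
  (140/560)×46.4 + (100/560)×53 + (160/560)×49.8 + (160/560)×77.7 = 57.4929%
Post-stratifying to population shares instead:
  0.15×46.4 + 0.59×53 + 0.16×49.8 + 0.1×77.7 = 53.968%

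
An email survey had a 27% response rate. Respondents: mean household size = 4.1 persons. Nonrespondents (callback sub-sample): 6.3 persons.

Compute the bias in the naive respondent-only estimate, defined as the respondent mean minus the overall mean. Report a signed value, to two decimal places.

-1.61

Nonresponse fraction = 1 − 0.27 = 0.73.
Bias = (nonresponse fraction) × (respondent mean − nonrespondent mean)
     = 0.73 × (4.1 − 6.3) = 0.73 × -2.2 = -1.606.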